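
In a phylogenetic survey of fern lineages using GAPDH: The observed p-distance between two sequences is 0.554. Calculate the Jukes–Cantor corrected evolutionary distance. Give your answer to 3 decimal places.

d = −(3/4) ln(1 − 4p/3) = −0.75 ln(1 − 0.738667) = −0.75 ln(0.261333)
  = −0.75 × (-1.341960) = 1.006470 substitutions/site.

1.006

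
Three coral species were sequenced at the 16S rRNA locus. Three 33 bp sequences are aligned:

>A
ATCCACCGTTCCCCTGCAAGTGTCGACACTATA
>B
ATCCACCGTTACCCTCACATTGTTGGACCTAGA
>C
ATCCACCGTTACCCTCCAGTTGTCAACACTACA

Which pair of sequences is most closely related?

A and C

A–B: 10/33 differ, p = 0.303, d = 0.388.
A–C: 6/33 differ, p = 0.182, d = 0.208.
B–C: 9/33 differ, p = 0.273, d = 0.339.
The smallest distance is between A and C.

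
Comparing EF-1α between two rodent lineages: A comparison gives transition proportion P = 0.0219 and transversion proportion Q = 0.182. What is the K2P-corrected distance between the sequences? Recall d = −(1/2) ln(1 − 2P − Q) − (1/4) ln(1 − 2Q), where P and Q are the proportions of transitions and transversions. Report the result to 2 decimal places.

Under the Kimura two-parameter model, d = −½ ln(1 − 2P − Q) − ¼ ln(1 − 2Q).
1 − 2P − Q = 0.7742, giving −½ ln(0.7742) = 0.127963.
1 − 2Q = 0.636, giving −¼ ln(0.636) = 0.113139.
d = 0.127963 + 0.113139 = 0.241102.

0.24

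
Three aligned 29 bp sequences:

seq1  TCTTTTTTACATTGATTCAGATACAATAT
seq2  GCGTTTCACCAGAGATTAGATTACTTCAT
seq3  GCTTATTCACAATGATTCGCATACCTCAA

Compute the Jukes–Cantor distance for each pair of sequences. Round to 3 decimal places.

seq1–seq2: 14/29 sites differ → p ≈ 0.482759, d = −0.75 ln(1 − 0.643679) = 0.773942 ≈ 0.774.
seq1–seq3: 10/29 sites differ → p ≈ 0.344828, d = −0.75 ln(1 − 0.459771) = 0.461822 ≈ 0.462.
seq2–seq3: 12/29 sites differ → p ≈ 0.413793, d = −0.75 ln(1 − 0.551724) = 0.601760 ≈ 0.602.

d(seq1,seq2) = 0.774, d(seq1,seq3) = 0.462, d(seq2,seq3) = 0.602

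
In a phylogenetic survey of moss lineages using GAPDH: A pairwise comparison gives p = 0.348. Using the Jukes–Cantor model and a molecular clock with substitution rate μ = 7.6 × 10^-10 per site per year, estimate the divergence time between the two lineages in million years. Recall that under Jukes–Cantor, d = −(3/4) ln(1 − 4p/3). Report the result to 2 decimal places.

307.71

d = −(3/4) ln(1 − 4p/3) = −0.75 ln(1 − 0.464) = −0.75 ln(0.536)
  = −0.75 × (-0.623621) = 0.467716 substitutions/site.
Under a molecular clock d = 2μt, so t = d/(2μ) = 0.467716 / (2 × 7.6 × 10^-10) = 307.71 million years.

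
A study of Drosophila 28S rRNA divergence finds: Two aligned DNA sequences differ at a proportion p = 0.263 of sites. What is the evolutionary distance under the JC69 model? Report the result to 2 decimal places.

d = −(3/4) ln(1 − 4p/3) = −0.75 ln(1 − 0.350667) = −0.75 ln(0.649333)
  = −0.75 × (-0.431810) = 0.323858 substitutions/site.

0.32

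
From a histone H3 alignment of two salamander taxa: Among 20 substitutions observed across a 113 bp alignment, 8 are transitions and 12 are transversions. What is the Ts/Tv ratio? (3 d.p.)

0.667

R = 8/12 = 0.666666… ≈ 0.667 (to 3 d.p.).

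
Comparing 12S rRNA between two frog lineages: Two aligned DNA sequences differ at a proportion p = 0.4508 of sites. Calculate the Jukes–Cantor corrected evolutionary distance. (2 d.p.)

0.69

d = −(3/4) ln(1 − 4p/3) = −0.75 ln(1 − 0.601067) = −0.75 ln(0.398933)
  = −0.75 × (-0.918962) = 0.689222 substitutions/site.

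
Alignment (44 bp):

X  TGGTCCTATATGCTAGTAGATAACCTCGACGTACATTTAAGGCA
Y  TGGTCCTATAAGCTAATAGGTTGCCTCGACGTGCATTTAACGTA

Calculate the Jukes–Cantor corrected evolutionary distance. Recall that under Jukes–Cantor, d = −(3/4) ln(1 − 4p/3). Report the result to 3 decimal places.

The sequences differ at 8 of 44 sites (11, 16, 20, 22, 23, 33, 41, 43), so p = 8/44 ≈ 0.181818.
d = −(3/4) ln(1 − 4p/3) = −0.75 ln(1 − 0.242424) = −0.75 ln(0.757576)
  = −0.75 × (-0.277631) = 0.208223 substitutions/site.

0.208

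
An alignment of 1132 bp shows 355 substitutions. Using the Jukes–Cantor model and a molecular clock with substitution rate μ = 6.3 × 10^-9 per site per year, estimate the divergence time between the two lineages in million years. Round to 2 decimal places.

32.23

p = 355/1132 ≈ 0.313604.
d = −(3/4) ln(1 − 4p/3) = −0.75 ln(1 − 0.418139) = −0.75 ln(0.581861)
  = −0.75 × (-0.541524) = 0.406143 substitutions/site.
Under a molecular clock d = 2μt, so t = d/(2μ) = 0.406143 / (2 × 6.3 × 10^-9) = 32.23 million years.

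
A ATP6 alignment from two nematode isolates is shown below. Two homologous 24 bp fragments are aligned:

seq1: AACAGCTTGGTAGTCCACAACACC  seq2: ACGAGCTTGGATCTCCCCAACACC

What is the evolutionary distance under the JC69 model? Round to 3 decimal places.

0.304

The sequences differ at 6 of 24 sites (2, 3, 11, 12, 13, 17), so p = 6/24 = 0.25.
d = −(3/4) ln(1 − 4p/3) = −0.75 ln(1 − 0.333333) = −0.75 ln(0.666667)
  = −0.75 × (-0.405465) = 0.304099 substitutions/site.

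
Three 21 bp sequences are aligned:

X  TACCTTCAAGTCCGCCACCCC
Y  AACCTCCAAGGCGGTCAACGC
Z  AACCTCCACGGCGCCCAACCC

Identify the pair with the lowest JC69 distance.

Y and Z

X–Y: 7/21 differ, p = 0.333, d = 0.441.
X–Z: 7/21 differ, p = 0.333, d = 0.441.
Y–Z: 4/21 differ, p = 0.190, d = 0.220.
The smallest distance is between Y and Z.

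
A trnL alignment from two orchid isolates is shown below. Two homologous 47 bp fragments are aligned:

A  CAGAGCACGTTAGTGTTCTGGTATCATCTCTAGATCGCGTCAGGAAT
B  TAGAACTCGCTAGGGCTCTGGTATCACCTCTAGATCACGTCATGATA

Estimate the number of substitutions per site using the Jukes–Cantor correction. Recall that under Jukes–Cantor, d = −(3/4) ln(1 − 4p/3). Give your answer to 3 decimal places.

The sequences differ at 11 of 47 sites, so p = 11/47 ≈ 0.234043.
d = −(3/4) ln(1 − 4p/3) = −0.75 ln(1 − 0.312057) = −0.75 ln(0.687943)
  = −0.75 × (-0.374049) = 0.280537 substitutions/site.

0.281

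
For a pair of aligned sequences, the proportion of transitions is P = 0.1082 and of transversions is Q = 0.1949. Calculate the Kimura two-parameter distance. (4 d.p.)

Under the Kimura two-parameter model, d = −½ ln(1 − 2P − Q) − ¼ ln(1 − 2Q).
1 − 2P − Q = 0.5887, giving −½ ln(0.5887) = 0.264919.
1 − 2Q = 0.6102, giving −¼ ln(0.6102) = 0.123492.
d = 0.264919 + 0.123492 = 0.388411.

0.3884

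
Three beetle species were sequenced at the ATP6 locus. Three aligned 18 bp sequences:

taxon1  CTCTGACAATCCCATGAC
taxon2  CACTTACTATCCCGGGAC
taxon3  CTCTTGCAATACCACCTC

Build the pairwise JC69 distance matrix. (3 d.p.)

d(taxon1,taxon2) = 0.347, d(taxon1,taxon3) = 0.441, d(taxon2,taxon3) = 0.673

taxon1–taxon2: 5/18 sites differ → p ≈ 0.277778, d = −0.75 ln(1 − 0.370371) = 0.346968 ≈ 0.347.
taxon1–taxon3: 6/18 sites differ → p ≈ 0.333333, d = −0.75 ln(1 − 0.444444) = 0.440839 ≈ 0.441.
taxon2–taxon3: 8/18 sites differ → p ≈ 0.444444, d = −0.75 ln(1 − 0.592592) = 0.673455 ≈ 0.673.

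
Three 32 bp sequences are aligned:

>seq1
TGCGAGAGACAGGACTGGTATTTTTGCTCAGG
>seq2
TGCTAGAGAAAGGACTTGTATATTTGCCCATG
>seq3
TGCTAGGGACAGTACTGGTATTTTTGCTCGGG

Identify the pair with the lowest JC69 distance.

seq1 and seq3

seq1–seq2: 6/32 differ, p = 0.188, d = 0.216.
seq1–seq3: 4/32 differ, p = 0.125, d = 0.137.
seq2–seq3: 8/32 differ, p = 0.250, d = 0.304.
The smallest distance is between seq1 and seq3.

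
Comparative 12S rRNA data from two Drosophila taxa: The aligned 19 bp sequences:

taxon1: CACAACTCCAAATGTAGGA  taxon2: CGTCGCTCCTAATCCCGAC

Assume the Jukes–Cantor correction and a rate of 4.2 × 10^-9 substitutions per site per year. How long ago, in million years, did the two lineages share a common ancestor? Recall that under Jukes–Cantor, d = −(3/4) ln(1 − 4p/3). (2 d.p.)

The sequences differ at 10 of 19 sites (2, 3, 4, 5, 10, 14, 15, 16, 18, 19), so p = 10/19 ≈ 0.526316.
d = −(3/4) ln(1 − 4p/3) = −0.75 ln(1 − 0.701755) = −0.75 ln(0.298245)
  = −0.75 × (-1.209840) = 0.907380 substitutions/site.
Under a molecular clock d = 2μt, so t = d/(2μ) = 0.907380 / (2 × 4.2 × 10^-9) = 108.02 million years.

108.02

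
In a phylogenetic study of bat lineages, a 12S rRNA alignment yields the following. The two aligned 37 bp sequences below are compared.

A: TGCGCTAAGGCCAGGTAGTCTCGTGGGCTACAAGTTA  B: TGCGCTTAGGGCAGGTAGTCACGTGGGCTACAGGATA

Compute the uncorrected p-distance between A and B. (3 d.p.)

0.135

The sequences differ at 5 of 37 positions (sites 7, 11, 21, 33, 35).
p = 5/37 = 0.135135… ≈ 0.135 (to 3 d.p.).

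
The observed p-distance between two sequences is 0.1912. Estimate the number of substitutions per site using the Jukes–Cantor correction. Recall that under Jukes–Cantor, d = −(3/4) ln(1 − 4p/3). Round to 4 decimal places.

d = −(3/4) ln(1 − 4p/3) = −0.75 ln(1 − 0.254933) = −0.75 ln(0.745067)
  = −0.75 × (-0.294281) = 0.220711 substitutions/site.

0.2207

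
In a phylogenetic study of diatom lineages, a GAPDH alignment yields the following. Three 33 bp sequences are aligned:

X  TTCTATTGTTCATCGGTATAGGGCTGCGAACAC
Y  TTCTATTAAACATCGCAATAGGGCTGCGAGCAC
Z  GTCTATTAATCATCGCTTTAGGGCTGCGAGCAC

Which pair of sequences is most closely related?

Y and Z

X–Y: 6/33 differ, p = 0.182, d = 0.208.
X–Z: 6/33 differ, p = 0.182, d = 0.208.
Y–Z: 4/33 differ, p = 0.121, d = 0.132.
The smallest distance is between Y and Z.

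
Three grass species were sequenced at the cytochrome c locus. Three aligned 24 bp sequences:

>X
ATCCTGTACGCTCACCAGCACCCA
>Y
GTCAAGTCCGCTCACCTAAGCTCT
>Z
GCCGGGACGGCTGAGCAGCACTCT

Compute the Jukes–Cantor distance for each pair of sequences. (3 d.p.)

d(X,Y) = 0.608, d(X,Z) = 0.708, d(Y,Z) = 0.708

X–Y: 10/24 sites differ → p ≈ 0.416667, d = −0.75 ln(1 − 0.555556) = 0.608198 ≈ 0.608.
X–Z: 11/24 sites differ → p ≈ 0.458333, d = −0.75 ln(1 − 0.611111) = 0.708346 ≈ 0.708.
Y–Z: 11/24 sites differ → p ≈ 0.458333, d = −0.75 ln(1 − 0.611111) = 0.708346 ≈ 0.708.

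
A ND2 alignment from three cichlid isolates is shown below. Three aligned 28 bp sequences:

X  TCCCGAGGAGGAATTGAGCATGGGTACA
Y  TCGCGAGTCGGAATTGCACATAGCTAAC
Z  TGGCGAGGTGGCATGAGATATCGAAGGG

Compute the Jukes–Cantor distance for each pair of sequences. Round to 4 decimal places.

X–Y: 9/28 sites differ → p ≈ 0.321429, d = −0.75 ln(1 − 0.428572) = 0.419713 ≈ 0.4197.
X–Z: 15/28 sites differ → p ≈ 0.535714, d = −0.75 ln(1 − 0.714285) = 0.939570 ≈ 0.9396.
Y–Z: 14/28 sites differ → p = 0.5, d = −0.75 ln(1 − 0.666667) = 0.823960 ≈ 0.8240.

d(X,Y) = 0.4197, d(X,Z) = 0.9396, d(Y,Z) = 0.8240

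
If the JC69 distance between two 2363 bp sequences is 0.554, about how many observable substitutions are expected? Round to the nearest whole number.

Invert JC69: p = (3/4)(1 − e^(−4d/3)) = 0.75 × (1 − e^(-0.738667)) = 0.75 × (1 − 0.477750) = 0.391688.
Expected differing sites = pL ≈ 0.391688 × 2363 = 925.558744 ≈ 926.

926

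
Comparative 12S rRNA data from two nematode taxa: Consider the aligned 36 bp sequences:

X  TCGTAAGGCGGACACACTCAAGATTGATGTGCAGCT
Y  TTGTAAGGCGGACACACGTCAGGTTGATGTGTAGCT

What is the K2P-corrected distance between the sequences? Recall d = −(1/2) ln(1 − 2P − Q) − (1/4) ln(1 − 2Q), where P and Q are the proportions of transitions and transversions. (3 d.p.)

Of 36 sites, 4 differences are transitions and 2 are transversions, so P = 4/36 ≈ 0.111111 and Q = 2/36 ≈ 0.055556.
Under the Kimura two-parameter model, d = −½ ln(1 − 2P − Q) − ¼ ln(1 − 2Q).
1 − 2P − Q = 0.722222, giving −½ ln(0.722222) = 0.162711.
1 − 2Q = 0.888888, giving −¼ ln(0.888888) = 0.029446.
d = 0.162711 + 0.029446 = 0.192157.

0.192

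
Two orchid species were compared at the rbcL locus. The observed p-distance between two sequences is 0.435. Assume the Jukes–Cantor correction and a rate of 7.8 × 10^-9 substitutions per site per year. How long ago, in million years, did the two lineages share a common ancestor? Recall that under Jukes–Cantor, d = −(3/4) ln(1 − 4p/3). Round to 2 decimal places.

d = −(3/4) ln(1 − 4p/3) = −0.75 ln(1 − 0.58) = −0.75 ln(0.42)
  = −0.75 × (-0.867501) = 0.650626 substitutions/site.
Under a molecular clock d = 2μt, so t = d/(2μ) = 0.650626 / (2 × 7.8 × 10^-9) = 41.71 million years.

41.71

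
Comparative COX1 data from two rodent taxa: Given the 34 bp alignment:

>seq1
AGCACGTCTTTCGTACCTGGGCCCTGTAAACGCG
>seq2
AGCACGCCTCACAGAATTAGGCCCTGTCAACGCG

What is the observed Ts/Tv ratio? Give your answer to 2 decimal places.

1.25

Transitions are A↔G and C↔T; transversions are all other mismatches.
Transitions: 5. Transversions: 4.
R = 5/4 = 1.25.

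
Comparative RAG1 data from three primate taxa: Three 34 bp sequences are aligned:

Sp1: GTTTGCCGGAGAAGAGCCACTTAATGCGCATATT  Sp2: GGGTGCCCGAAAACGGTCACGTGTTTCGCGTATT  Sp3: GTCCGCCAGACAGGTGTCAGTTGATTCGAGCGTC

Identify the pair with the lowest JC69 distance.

Sp1 and Sp2

Sp1–Sp2: 12/34 differ, p = 0.353, d = 0.477.
Sp1–Sp3: 15/34 differ, p = 0.441, d = 0.665.
Sp2–Sp3: 15/34 differ, p = 0.441, d = 0.665.
The smallest distance is between Sp1 and Sp2.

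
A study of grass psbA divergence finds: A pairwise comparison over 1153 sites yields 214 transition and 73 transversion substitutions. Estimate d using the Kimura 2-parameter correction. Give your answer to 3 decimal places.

0.319

P = 214/1153 ≈ 0.185603 and Q = 73/1153 ≈ 0.063313.
Under the Kimura two-parameter model, d = −½ ln(1 − 2P − Q) − ¼ ln(1 − 2Q).
1 − 2P − Q = 0.565481, giving −½ ln(0.565481) = 0.285039.
1 − 2Q = 0.873374, giving −¼ ln(0.873374) = 0.033848.
d = 0.285039 + 0.033848 = 0.318887.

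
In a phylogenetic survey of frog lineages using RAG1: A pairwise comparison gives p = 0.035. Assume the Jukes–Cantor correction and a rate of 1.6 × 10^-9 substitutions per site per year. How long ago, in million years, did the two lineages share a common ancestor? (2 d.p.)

11.20

d = −(3/4) ln(1 − 4p/3) = −0.75 ln(1 − 0.046667) = −0.75 ln(0.953333)
  = −0.75 × (-0.047791) = 0.035843 substitutions/site.
Under a molecular clock d = 2μt, so t = d/(2μ) = 0.035843 / (2 × 1.6 × 10^-9) = 11.20 million years.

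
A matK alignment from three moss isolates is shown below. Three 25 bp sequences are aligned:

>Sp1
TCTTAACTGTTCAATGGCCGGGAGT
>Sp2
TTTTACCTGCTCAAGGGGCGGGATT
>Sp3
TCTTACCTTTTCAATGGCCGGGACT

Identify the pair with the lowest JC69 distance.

Sp1 and Sp3

Sp1–Sp2: 6/25 differ, p = 0.240, d = 0.289.
Sp1–Sp3: 3/25 differ, p = 0.120, d = 0.131.
Sp2–Sp3: 6/25 differ, p = 0.240, d = 0.289.
The smallest distance is between Sp1 and Sp3.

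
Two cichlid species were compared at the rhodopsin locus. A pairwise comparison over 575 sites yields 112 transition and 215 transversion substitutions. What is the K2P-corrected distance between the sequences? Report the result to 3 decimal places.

P = 112/575 ≈ 0.194783 and Q = 215/575 ≈ 0.373913.
Under the Kimura two-parameter model, d = −½ ln(1 − 2P − Q) − ¼ ln(1 − 2Q).
1 − 2P − Q = 0.236521, giving −½ ln(0.236521) = 0.720859.
1 − 2Q = 0.252174, giving −¼ ln(0.252174) = 0.344409.
d = 0.720859 + 0.344409 = 1.065268.

1.065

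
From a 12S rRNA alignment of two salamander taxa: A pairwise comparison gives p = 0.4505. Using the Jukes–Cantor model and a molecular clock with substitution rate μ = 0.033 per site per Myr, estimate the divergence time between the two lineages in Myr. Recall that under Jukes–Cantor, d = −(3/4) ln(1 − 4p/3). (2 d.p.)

10.43

d = −(3/4) ln(1 − 4p/3) = −0.75 ln(1 − 0.600667) = −0.75 ln(0.399333)
  = −0.75 × (-0.917960) = 0.688470 substitutions/site.
Under a molecular clock d = 2μt, so t = d/(2μ) = 0.688470 / (2 × 0.033) = 10.43 Myr.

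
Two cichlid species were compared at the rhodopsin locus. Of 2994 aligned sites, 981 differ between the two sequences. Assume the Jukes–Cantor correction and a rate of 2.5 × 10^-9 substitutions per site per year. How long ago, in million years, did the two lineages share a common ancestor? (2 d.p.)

86.14

p = 981/2994 ≈ 0.327655.
d = −(3/4) ln(1 − 4p/3) = −0.75 ln(1 − 0.436873) = −0.75 ln(0.563127)
  = −0.75 × (-0.574250) = 0.430688 substitutions/site.
Under a molecular clock d = 2μt, so t = d/(2μ) = 0.430688 / (2 × 2.5 × 10^-9) = 86.14 million years.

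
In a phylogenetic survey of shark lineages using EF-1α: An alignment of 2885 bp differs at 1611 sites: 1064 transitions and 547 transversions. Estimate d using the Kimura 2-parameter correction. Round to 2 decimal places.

P = 1064/2885 ≈ 0.368804 and Q = 547/2885 ≈ 0.189601.
Under the Kimura two-parameter model, d = −½ ln(1 − 2P − Q) − ¼ ln(1 − 2Q).
1 − 2P − Q = 0.072791, giving −½ ln(0.072791) = 1.310081.
1 − 2Q = 0.620798, giving −¼ ln(0.620798) = 0.119187.
d = 1.310081 + 0.119187 = 1.429268.

1.43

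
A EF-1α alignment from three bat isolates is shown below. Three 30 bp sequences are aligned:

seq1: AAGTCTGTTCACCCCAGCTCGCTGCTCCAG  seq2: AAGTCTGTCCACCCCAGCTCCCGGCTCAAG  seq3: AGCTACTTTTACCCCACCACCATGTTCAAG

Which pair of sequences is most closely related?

seq1 and seq2

seq1–seq2: 4/30 differ, p = 0.133, d = 0.147.
seq1–seq3: 12/30 differ, p = 0.400, d = 0.572.
seq2–seq3: 12/30 differ, p = 0.400, d = 0.572.
The smallest distance is between seq1 and seq2.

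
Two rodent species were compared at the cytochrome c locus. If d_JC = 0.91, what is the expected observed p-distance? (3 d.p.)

p = (3/4)(1 − e^(−4d/3)) = 0.75 × (1 − e^(-1.213333)) = 0.75 × (1 − 0.297205) = 0.527096.

0.527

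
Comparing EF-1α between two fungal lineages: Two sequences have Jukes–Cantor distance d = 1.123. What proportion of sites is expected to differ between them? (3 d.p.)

0.582

p = (3/4)(1 − e^(−4d/3)) = 0.75 × (1 − e^(-1.497333)) = 0.75 × (1 − 0.223726) = 0.582206.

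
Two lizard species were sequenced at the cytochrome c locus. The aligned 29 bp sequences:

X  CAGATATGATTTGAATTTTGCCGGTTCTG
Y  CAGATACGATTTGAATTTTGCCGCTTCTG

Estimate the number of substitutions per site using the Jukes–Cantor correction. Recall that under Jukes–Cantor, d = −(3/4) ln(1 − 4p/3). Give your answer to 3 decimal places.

The sequences differ at 2 of 29 sites (7, 24), so p = 2/29 ≈ 0.068966.
d = −(3/4) ln(1 − 4p/3) = −0.75 ln(1 − 0.091955) = −0.75 ln(0.908045)
  = −0.75 × (-0.096461) = 0.072346 substitutions/site.

0.072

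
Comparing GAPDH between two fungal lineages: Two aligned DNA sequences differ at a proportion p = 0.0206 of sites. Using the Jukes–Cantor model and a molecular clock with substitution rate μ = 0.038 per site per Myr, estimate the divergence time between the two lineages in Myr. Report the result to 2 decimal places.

0.27

d = −(3/4) ln(1 − 4p/3) = −0.75 ln(1 − 0.027467) = −0.75 ln(0.972533)
  = −0.75 × (-0.027851) = 0.020888 substitutions/site.
Under a molecular clock d = 2μt, so t = d/(2μ) = 0.020888 / (2 × 0.038) = 0.27 Myr.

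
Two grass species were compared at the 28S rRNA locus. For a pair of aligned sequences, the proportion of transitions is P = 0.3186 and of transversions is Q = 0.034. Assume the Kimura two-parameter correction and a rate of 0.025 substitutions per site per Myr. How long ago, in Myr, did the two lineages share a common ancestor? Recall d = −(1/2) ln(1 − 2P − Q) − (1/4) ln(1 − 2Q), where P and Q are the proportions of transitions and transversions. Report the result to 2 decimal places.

Under the Kimura two-parameter model, d = −½ ln(1 − 2P − Q) − ¼ ln(1 − 2Q).
1 − 2P − Q = 0.3288, giving −½ ln(0.3288) = 0.556153.
1 − 2Q = 0.932, giving −¼ ln(0.932) = 0.017606.
d = 0.556153 + 0.017606 = 0.573759.
Under a molecular clock d = 2μt, so t = d/(2μ) = 0.573759 / (2 × 0.025) = 11.48 Myr.

11.48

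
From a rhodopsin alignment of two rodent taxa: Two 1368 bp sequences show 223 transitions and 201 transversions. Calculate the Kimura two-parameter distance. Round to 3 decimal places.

P = 223/1368 ≈ 0.163012 and Q = 201/1368 ≈ 0.14693.
Under the Kimura two-parameter model, d = −½ ln(1 − 2P − Q) − ¼ ln(1 − 2Q).
1 − 2P − Q = 0.527046, giving −½ ln(0.527046) = 0.320234.
1 − 2Q = 0.70614, giving −¼ ln(0.70614) = 0.086985.
d = 0.320234 + 0.086985 = 0.407219.

0.407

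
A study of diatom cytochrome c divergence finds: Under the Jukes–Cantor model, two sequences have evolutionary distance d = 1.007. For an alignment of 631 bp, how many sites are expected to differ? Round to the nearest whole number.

Invert JC69: p = (3/4)(1 − e^(−4d/3)) = 0.75 × (1 − e^(-1.342667)) = 0.75 × (1 − 0.261148) = 0.554139.
Expected differing sites = pL ≈ 0.554139 × 631 = 349.661709 ≈ 350.

350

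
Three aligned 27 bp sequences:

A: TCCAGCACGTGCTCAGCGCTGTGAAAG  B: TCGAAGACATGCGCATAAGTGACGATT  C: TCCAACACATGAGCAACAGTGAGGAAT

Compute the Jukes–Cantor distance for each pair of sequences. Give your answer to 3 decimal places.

d(A,B) = 0.882, d(A,C) = 0.511, d(B,C) = 0.318

A–B: 14/27 sites differ → p ≈ 0.518519, d = −0.75 ln(1 − 0.691359) = 0.881682 ≈ 0.882.
A–C: 10/27 sites differ → p ≈ 0.37037, d = −0.75 ln(1 − 0.493827) = 0.510658 ≈ 0.511.
B–C: 7/27 sites differ → p ≈ 0.259259, d = −0.75 ln(1 − 0.345679) = 0.318118 ≈ 0.318.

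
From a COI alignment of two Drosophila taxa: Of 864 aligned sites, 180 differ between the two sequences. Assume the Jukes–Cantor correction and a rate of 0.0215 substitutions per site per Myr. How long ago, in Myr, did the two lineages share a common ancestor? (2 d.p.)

p = 180/864 ≈ 0.208333.
d = −(3/4) ln(1 − 4p/3) = −0.75 ln(1 − 0.277777) = −0.75 ln(0.722223)
  = −0.75 × (-0.325421) = 0.244066 substitutions/site.
Under a molecular clock d = 2μt, so t = d/(2μ) = 0.244066 / (2 × 0.0215) = 5.68 Myr.

5.68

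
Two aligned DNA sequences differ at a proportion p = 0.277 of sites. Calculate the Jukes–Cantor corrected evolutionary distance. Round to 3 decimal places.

0.346

d = −(3/4) ln(1 − 4p/3) = −0.75 ln(1 − 0.369333) = −0.75 ln(0.630667)
  = −0.75 × (-0.460977) = 0.345733 substitutions/site.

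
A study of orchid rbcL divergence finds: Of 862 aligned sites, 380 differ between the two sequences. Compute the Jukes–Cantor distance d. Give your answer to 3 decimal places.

0.665

p = 380/862 ≈ 0.440835.
d = −(3/4) ln(1 − 4p/3) = −0.75 ln(1 − 0.58778) = −0.75 ln(0.41222)
  = −0.75 × (-0.886198) = 0.664649 substitutions/site.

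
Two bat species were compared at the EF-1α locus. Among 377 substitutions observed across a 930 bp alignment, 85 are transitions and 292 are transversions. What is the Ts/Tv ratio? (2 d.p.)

R = 85/292 = 0.291095… ≈ 0.29 (to 2 d.p.).

0.29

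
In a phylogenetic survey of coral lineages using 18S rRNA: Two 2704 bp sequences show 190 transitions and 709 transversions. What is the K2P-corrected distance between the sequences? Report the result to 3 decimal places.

0.443

P = 190/2704 ≈ 0.070266 and Q = 709/2704 ≈ 0.262204.
Under the Kimura two-parameter model, d = −½ ln(1 − 2P − Q) − ¼ ln(1 − 2Q).
1 − 2P − Q = 0.597264, giving −½ ln(0.597264) = 0.257698.
1 − 2Q = 0.475592, giving −¼ ln(0.475592) = 0.185799.
d = 0.257698 + 0.185799 = 0.443497.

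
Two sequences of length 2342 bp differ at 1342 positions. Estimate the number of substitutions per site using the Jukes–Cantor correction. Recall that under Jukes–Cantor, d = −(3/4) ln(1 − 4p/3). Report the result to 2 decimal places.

p = 1342/2342 ≈ 0.573015.
d = −(3/4) ln(1 − 4p/3) = −0.75 ln(1 − 0.76402) = −0.75 ln(0.23598)
  = −0.75 × (-1.444008) = 1.083006 substitutions/site.

1.08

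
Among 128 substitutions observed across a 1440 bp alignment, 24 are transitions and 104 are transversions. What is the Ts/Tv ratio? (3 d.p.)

R = 24/104 = 0.230769… ≈ 0.231 (to 3 d.p.).

0.231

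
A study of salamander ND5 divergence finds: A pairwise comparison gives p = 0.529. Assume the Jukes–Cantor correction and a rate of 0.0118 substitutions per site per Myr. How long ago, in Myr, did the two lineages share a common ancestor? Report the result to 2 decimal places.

38.83

d = −(3/4) ln(1 − 4p/3) = −0.75 ln(1 − 0.705333) = −0.75 ln(0.294667)
  = −0.75 × (-1.221909) = 0.916432 substitutions/site.
Under a molecular clock d = 2μt, so t = d/(2μ) = 0.916432 / (2 × 0.0118) = 38.83 Myr.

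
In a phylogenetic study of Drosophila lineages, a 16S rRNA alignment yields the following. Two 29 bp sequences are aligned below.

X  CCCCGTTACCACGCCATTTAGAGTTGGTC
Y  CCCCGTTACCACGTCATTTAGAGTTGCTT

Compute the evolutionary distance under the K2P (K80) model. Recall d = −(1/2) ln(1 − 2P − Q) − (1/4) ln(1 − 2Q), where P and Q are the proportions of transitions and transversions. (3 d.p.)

0.112

Of 29 sites, 2 differences are transitions and 1 are transversions, so P = 2/29 ≈ 0.068966 and Q = 1/29 ≈ 0.034483.
Under the Kimura two-parameter model, d = −½ ln(1 − 2P − Q) − ¼ ln(1 − 2Q).
1 − 2P − Q = 0.827585, giving −½ ln(0.827585) = 0.094622.
1 − 2Q = 0.931034, giving −¼ ln(0.931034) = 0.017865.
d = 0.094622 + 0.017865 = 0.112487.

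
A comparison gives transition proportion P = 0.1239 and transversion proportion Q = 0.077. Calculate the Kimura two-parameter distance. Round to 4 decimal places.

Under the Kimura two-parameter model, d = −½ ln(1 − 2P − Q) − ¼ ln(1 − 2Q).
1 − 2P − Q = 0.6752, giving −½ ln(0.6752) = 0.196373.
1 − 2Q = 0.846, giving −¼ ln(0.846) = 0.041809.
d = 0.196373 + 0.041809 = 0.238182.

0.2382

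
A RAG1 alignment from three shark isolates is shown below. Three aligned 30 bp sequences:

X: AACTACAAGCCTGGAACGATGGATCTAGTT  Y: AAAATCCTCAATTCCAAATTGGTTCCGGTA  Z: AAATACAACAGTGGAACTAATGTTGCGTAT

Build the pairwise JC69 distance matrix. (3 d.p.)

X–Y: 18/30 sites differ → p = 0.6, d = −0.75 ln(1 − 0.8) = 1.207078 ≈ 1.207.
X–Z: 13/30 sites differ → p ≈ 0.433333, d = −0.75 ln(1 − 0.577777) = 0.646666 ≈ 0.647.
Y–Z: 17/30 sites differ → p ≈ 0.566667, d = −0.75 ln(1 − 0.755556) = 1.056577 ≈ 1.057.

d(X,Y) = 1.207, d(X,Z) = 0.647, d(Y,Z) = 1.057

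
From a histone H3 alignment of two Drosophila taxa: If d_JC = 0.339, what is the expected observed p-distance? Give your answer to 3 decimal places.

p = (3/4)(1 − e^(−4d/3)) = 0.75 × (1 − e^(-0.452)) = 0.75 × (1 − 0.636354) = 0.272735.

0.273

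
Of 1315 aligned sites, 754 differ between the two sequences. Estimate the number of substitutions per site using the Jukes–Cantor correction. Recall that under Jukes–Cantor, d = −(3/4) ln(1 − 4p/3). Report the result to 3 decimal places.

1.085

p = 754/1315 ≈ 0.573384.
d = −(3/4) ln(1 − 4p/3) = −0.75 ln(1 − 0.764512) = −0.75 ln(0.235488)
  = −0.75 × (-1.446095) = 1.084571 substitutions/site.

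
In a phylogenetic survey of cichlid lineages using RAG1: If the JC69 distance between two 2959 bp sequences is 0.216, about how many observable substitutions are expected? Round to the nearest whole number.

Invert JC69: p = (3/4)(1 − e^(−4d/3)) = 0.75 × (1 − e^(-0.288)) = 0.75 × (1 − 0.749762) = 0.187679.
Expected differing sites = pL ≈ 0.187679 × 2959 = 555.342161 ≈ 555.

555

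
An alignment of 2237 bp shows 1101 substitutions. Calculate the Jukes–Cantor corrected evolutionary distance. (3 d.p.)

0.801

p = 1101/2237 ≈ 0.492177.
d = −(3/4) ln(1 − 4p/3) = −0.75 ln(1 − 0.656236) = −0.75 ln(0.343764)
  = −0.75 × (-1.067800) = 0.800850 substitutions/site.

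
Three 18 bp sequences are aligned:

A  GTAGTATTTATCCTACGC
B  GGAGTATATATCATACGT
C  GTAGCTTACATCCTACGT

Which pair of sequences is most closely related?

A and B

A–B: 4/18 differ, p = 0.222, d = 0.264.
A–C: 5/18 differ, p = 0.278, d = 0.347.
B–C: 5/18 differ, p = 0.278, d = 0.347.
The smallest distance is between A and B.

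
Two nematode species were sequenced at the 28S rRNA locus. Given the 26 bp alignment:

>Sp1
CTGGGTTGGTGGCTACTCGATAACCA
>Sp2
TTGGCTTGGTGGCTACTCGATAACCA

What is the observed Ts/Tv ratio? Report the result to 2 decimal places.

1.00

Transitions are A↔G and C↔T; transversions are all other mismatches.
Transitions: 1. Transversions: 1.
R = 1/1 = 1.00.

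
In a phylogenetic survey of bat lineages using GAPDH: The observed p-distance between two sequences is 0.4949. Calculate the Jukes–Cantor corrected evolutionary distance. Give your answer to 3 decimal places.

0.809

d = −(3/4) ln(1 − 4p/3) = −0.75 ln(1 − 0.659867) = −0.75 ln(0.340133)
  = −0.75 × (-1.078419) = 0.808814 substitutions/site.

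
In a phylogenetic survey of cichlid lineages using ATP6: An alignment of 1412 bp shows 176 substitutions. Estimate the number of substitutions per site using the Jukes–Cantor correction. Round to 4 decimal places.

p = 176/1412 ≈ 0.124646.
d = −(3/4) ln(1 − 4p/3) = −0.75 ln(1 − 0.166195) = −0.75 ln(0.833805)
  = −0.75 × (-0.181756) = 0.136317 substitutions/site.

0.1363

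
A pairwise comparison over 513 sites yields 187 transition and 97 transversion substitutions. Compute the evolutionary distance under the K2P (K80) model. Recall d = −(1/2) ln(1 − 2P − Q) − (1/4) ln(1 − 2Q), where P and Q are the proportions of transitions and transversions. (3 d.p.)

1.370

P = 187/513 ≈ 0.364522 and Q = 97/513 ≈ 0.189084.
Under the Kimura two-parameter model, d = −½ ln(1 − 2P − Q) − ¼ ln(1 − 2Q).
1 − 2P − Q = 0.081872, giving −½ ln(0.081872) = 1.251299.
1 − 2Q = 0.621832, giving −¼ ln(0.621832) = 0.118771.
d = 1.251299 + 0.118771 = 1.370070.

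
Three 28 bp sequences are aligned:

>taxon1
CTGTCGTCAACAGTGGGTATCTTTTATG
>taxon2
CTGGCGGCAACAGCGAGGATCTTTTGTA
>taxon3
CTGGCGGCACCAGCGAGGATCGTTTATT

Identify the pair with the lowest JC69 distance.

taxon1–taxon2: 7/28 differ, p = 0.250, d = 0.304.
taxon1–taxon3: 8/28 differ, p = 0.286, d = 0.360.
taxon2–taxon3: 4/28 differ, p = 0.143, d = 0.158.
The smallest distance is between taxon2 and taxon3.

taxon2 and taxon3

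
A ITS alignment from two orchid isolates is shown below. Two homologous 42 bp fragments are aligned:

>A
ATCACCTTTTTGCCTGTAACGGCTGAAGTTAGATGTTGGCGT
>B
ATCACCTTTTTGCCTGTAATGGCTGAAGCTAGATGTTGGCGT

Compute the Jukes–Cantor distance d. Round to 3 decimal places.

0.049

The sequences differ at 2 of 42 sites (20, 29), so p = 2/42 ≈ 0.047619.
d = −(3/4) ln(1 − 4p/3) = −0.75 ln(1 − 0.063492) = −0.75 ln(0.936508)
  = −0.75 × (-0.065597) = 0.049198 substitutions/site.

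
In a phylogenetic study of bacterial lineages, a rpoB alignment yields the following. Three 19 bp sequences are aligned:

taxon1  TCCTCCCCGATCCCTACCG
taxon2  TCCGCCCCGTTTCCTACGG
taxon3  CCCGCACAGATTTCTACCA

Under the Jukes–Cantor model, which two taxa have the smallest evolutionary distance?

taxon1–taxon2: 4/19 differ, p = 0.211, d = 0.247.
taxon1–taxon3: 7/19 differ, p = 0.368, d = 0.507.
taxon2–taxon3: 7/19 differ, p = 0.368, d = 0.507.
The smallest distance is between taxon1 and taxon2.

taxon1 and taxon2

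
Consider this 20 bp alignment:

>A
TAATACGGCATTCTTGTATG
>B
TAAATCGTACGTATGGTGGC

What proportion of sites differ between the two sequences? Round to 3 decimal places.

0.550

The sequences differ at 11 of 20 positions.
p = 11/20 = 0.550.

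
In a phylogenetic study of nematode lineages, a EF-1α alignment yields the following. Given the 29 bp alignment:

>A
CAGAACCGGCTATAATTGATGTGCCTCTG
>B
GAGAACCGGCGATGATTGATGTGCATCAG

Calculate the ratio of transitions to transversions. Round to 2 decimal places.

0.25

Transitions are A↔G and C↔T; transversions are all other mismatches.
Transitions: 1. Transversions: 4.
R = 1/4 = 0.25.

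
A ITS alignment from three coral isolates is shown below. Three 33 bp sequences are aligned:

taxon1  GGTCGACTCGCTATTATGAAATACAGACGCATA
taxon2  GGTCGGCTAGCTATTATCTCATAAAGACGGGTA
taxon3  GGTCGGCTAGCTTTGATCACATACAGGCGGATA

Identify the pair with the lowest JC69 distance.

taxon2 and taxon3

taxon1–taxon2: 8/33 differ, p = 0.242, d = 0.293.
taxon1–taxon3: 8/33 differ, p = 0.242, d = 0.293.
taxon2–taxon3: 6/33 differ, p = 0.182, d = 0.208.
The smallest distance is between taxon2 and taxon3.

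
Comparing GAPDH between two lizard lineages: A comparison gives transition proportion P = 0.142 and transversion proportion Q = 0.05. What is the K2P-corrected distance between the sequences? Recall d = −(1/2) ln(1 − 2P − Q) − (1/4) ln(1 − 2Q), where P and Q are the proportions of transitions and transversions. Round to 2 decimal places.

0.23

Under the Kimura two-parameter model, d = −½ ln(1 − 2P − Q) − ¼ ln(1 − 2Q).
1 − 2P − Q = 0.666, giving −½ ln(0.666) = 0.203233.
1 − 2Q = 0.9, giving −¼ ln(0.9) = 0.026340.
d = 0.203233 + 0.026340 = 0.229573.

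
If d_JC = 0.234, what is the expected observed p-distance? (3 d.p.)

p = (3/4)(1 − e^(−4d/3)) = 0.75 × (1 − e^(-0.312)) = 0.75 × (1 − 0.731982) = 0.201014.

0.201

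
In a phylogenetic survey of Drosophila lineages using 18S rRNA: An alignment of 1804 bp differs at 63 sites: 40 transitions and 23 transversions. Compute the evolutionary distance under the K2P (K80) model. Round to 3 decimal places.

P = 40/1804 ≈ 0.022173 and Q = 23/1804 ≈ 0.012749.
Under the Kimura two-parameter model, d = −½ ln(1 − 2P − Q) − ¼ ln(1 − 2Q).
1 − 2P − Q = 0.942905, giving −½ ln(0.942905) = 0.029395.
1 − 2Q = 0.974502, giving −¼ ln(0.974502) = 0.006457.
d = 0.029395 + 0.006457 = 0.035852.

0.036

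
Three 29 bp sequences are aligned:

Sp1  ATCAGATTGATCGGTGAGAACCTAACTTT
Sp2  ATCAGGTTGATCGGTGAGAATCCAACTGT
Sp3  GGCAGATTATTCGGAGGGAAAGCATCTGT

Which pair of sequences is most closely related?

Sp1 and Sp2

Sp1–Sp2: 4/29 differ, p = 0.138, d = 0.152.
Sp1–Sp3: 11/29 differ, p = 0.379, d = 0.529.
Sp2–Sp3: 10/29 differ, p = 0.345, d = 0.462.
The smallest distance is between Sp1 and Sp2.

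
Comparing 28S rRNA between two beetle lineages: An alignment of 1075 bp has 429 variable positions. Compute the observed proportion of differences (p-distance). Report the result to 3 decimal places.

0.399

p = 429/1075 = 0.399069… ≈ 0.399 (to 3 d.p.).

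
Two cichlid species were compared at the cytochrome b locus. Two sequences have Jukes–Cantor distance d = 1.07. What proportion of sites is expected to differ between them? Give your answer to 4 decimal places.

p = (3/4)(1 − e^(−4d/3)) = 0.75 × (1 − e^(-1.426667)) = 0.75 × (1 − 0.240108) = 0.569919.

0.5699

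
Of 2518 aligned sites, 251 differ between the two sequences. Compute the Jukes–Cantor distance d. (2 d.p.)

0.11

p = 251/2518 ≈ 0.099682.
d = −(3/4) ln(1 − 4p/3) = −0.75 ln(1 − 0.132909) = −0.75 ln(0.867091)
  = −0.75 × (-0.142611) = 0.106958 substitutions/site.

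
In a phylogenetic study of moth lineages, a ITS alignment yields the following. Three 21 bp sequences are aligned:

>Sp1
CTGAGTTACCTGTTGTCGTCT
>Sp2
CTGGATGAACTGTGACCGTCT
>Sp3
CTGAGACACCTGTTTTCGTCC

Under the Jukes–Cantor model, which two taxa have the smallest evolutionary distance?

Sp1–Sp2: 7/21 differ, p = 0.333, d = 0.441.
Sp1–Sp3: 4/21 differ, p = 0.190, d = 0.220.
Sp2–Sp3: 9/21 differ, p = 0.429, d = 0.635.
The smallest distance is between Sp1 and Sp3.

Sp1 and Sp3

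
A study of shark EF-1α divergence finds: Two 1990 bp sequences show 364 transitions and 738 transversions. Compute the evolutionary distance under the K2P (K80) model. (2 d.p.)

1.01

P = 364/1990 ≈ 0.182915 and Q = 738/1990 ≈ 0.370854.
Under the Kimura two-parameter model, d = −½ ln(1 − 2P − Q) − ¼ ln(1 − 2Q).
1 − 2P − Q = 0.263316, giving −½ ln(0.263316) = 0.667200.
1 − 2Q = 0.258292, giving −¼ ln(0.258292) = 0.338416.
d = 0.667200 + 0.338416 = 1.005616.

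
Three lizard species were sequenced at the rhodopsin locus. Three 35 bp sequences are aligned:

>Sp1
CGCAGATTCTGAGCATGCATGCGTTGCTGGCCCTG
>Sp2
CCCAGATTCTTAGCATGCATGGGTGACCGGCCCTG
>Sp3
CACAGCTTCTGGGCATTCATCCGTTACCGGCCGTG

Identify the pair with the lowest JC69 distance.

Sp1–Sp2: 6/35 differ, p = 0.171, d = 0.195.
Sp1–Sp3: 8/35 differ, p = 0.229, d = 0.273.
Sp2–Sp3: 9/35 differ, p = 0.257, d = 0.315.
The smallest distance is between Sp1 and Sp2.

Sp1 and Sp2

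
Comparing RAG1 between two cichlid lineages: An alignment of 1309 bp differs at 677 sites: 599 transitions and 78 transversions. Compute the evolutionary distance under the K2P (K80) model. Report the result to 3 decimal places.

1.872

P = 599/1309 ≈ 0.457601 and Q = 78/1309 ≈ 0.059587.
Under the Kimura two-parameter model, d = −½ ln(1 − 2P − Q) − ¼ ln(1 − 2Q).
1 − 2P − Q = 0.025211, giving −½ ln(0.025211) = 1.840237.
1 − 2Q = 0.880826, giving −¼ ln(0.880826) = 0.031724.
d = 1.840237 + 0.031724 = 1.871961.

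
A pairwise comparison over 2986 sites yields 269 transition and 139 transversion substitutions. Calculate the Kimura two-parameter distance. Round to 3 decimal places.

P = 269/2986 ≈ 0.090087 and Q = 139/2986 ≈ 0.046551.
Under the Kimura two-parameter model, d = −½ ln(1 − 2P − Q) − ¼ ln(1 − 2Q).
1 − 2P − Q = 0.773275, giving −½ ln(0.773275) = 0.128560.
1 − 2Q = 0.906898, giving −¼ ln(0.906898) = 0.024431.
d = 0.128560 + 0.024431 = 0.152991.

0.153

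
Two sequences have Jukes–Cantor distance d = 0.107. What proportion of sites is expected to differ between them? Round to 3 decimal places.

p = (3/4)(1 − e^(−4d/3)) = 0.75 × (1 − e^(-0.142667)) = 0.75 × (1 − 0.867043) = 0.099718.

0.100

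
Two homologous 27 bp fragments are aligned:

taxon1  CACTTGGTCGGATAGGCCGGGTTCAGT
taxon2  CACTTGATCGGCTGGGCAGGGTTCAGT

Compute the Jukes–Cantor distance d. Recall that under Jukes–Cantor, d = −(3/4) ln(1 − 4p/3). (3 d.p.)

0.165

The sequences differ at 4 of 27 sites (7, 12, 14, 18), so p = 4/27 ≈ 0.148148.
d = −(3/4) ln(1 − 4p/3) = −0.75 ln(1 − 0.197531) = −0.75 ln(0.802469)
  = −0.75 × (-0.220062) = 0.165047 substitutions/site.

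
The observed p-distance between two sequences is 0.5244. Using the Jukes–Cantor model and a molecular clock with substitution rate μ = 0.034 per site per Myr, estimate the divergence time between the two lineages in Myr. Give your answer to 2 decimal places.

13.25

d = −(3/4) ln(1 − 4p/3) = −0.75 ln(1 − 0.6992) = −0.75 ln(0.3008)
  = −0.75 × (-1.201310) = 0.900983 substitutions/site.
Under a molecular clock d = 2μt, so t = d/(2μ) = 0.900983 / (2 × 0.034) = 13.25 Myr.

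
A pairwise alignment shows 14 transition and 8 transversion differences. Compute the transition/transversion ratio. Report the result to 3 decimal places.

1.750

R = 14/8 = 1.750.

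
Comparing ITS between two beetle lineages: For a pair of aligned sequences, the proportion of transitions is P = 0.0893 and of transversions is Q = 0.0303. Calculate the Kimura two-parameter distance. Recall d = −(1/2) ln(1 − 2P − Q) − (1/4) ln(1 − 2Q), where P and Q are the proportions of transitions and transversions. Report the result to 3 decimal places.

Under the Kimura two-parameter model, d = −½ ln(1 − 2P − Q) − ¼ ln(1 − 2Q).
1 − 2P − Q = 0.7911, giving −½ ln(0.7911) = 0.117165.
1 − 2Q = 0.9394, giving −¼ ln(0.9394) = 0.015628.
d = 0.117165 + 0.015628 = 0.132793.

0.133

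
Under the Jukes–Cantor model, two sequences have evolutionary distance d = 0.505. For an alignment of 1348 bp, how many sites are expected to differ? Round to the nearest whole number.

495

Invert JC69: p = (3/4)(1 − e^(−4d/3)) = 0.75 × (1 − e^(-0.673333)) = 0.75 × (1 − 0.510006) = 0.367496.
Expected differing sites = pL ≈ 0.367496 × 1348 = 495.384608 ≈ 495.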